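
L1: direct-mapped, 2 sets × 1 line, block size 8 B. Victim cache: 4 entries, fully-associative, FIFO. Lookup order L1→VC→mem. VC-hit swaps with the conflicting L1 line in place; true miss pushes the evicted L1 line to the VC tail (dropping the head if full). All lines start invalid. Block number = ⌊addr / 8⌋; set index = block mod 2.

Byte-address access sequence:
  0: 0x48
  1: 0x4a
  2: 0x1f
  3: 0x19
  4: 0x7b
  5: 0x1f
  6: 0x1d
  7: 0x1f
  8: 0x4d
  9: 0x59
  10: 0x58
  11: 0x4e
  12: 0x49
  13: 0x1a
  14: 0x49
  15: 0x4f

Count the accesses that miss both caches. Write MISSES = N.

0: 0x48 (blk 9, set 1) → MISS  vc=[]
1: 0x4a (blk 9, set 1) → L1-HIT  vc=[]
2: 0x1f (blk 3, set 1) → MISS  vc=[9]
3: 0x19 (blk 3, set 1) → L1-HIT  vc=[9]
4: 0x7b (blk 15, set 1) → MISS  vc=[9, 3]
5: 0x1f (blk 3, set 1) → VC-HIT  vc=[9, 15]
6: 0x1d (blk 3, set 1) → L1-HIT  vc=[9, 15]
7: 0x1f (blk 3, set 1) → L1-HIT  vc=[9, 15]
8: 0x4d (blk 9, set 1) → VC-HIT  vc=[3, 15]
9: 0x59 (blk 11, set 1) → MISS  vc=[3, 15, 9]
10: 0x58 (blk 11, set 1) → L1-HIT  vc=[3, 15, 9]
11: 0x4e (blk 9, set 1) → VC-HIT  vc=[3, 15, 11]
12: 0x49 (blk 9, set 1) → L1-HIT  vc=[3, 15, 11]
13: 0x1a (blk 3, set 1) → VC-HIT  vc=[9, 15, 11]
14: 0x49 (blk 9, set 1) → VC-HIT  vc=[3, 15, 11]
15: 0x4f (blk 9, set 1) → L1-HIT  vc=[3, 15, 11]

MISSES = 4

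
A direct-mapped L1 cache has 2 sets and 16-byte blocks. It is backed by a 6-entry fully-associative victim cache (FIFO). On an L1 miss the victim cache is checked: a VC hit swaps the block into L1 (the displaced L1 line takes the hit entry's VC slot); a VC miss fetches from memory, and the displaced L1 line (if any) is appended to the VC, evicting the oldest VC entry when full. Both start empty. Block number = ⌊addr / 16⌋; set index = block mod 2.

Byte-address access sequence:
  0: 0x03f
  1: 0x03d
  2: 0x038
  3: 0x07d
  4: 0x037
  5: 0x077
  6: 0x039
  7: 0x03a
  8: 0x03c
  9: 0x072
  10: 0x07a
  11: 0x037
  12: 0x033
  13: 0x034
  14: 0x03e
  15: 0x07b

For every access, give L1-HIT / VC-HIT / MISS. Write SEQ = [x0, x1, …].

SEQ = [MISS, L1-HIT, L1-HIT, MISS, VC-HIT, VC-HIT, VC-HIT, L1-HIT, L1-HIT, VC-HIT, L1-HIT, VC-HIT, L1-HIT, L1-HIT, L1-HIT, VC-HIT]

  [0] addr=0x3f blk=3 s=1: MISS | VC []
  [1] addr=0x3d blk=3 s=1: L1-HIT | VC []
  [2] addr=0x38 blk=3 s=1: L1-HIT | VC []
  [3] addr=0x7d blk=7 s=1: MISS | VC [3]
  [4] addr=0x37 blk=3 s=1: VC-HIT | VC [7]
  [5] addr=0x77 blk=7 s=1: VC-HIT | VC [3]
  [6] addr=0x39 blk=3 s=1: VC-HIT | VC [7]
  [7] addr=0x3a blk=3 s=1: L1-HIT | VC [7]
  [8] addr=0x3c blk=3 s=1: L1-HIT | VC [7]
  [9] addr=0x72 blk=7 s=1: VC-HIT | VC [3]
  [10] addr=0x7a blk=7 s=1: L1-HIT | VC [3]
  [11] addr=0x37 blk=3 s=1: VC-HIT | VC [7]
  [12] addr=0x33 blk=3 s=1: L1-HIT | VC [7]
  [13] addr=0x34 blk=3 s=1: L1-HIT | VC [7]
  [14] addr=0x3e blk=3 s=1: L1-HIT | VC [7]
  [15] addr=0x7b blk=7 s=1: VC-HIT | VC [3]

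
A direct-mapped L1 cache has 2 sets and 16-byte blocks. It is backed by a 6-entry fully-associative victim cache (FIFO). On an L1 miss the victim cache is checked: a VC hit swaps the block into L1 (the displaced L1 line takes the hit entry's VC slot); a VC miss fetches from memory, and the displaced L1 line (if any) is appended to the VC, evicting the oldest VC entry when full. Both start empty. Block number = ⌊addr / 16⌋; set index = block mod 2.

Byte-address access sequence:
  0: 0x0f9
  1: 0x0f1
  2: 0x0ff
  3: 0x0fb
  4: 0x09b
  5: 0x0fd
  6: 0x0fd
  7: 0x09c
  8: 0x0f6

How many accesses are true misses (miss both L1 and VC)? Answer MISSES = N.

0: 0xf9 (blk 15, set 1) → MISS  vc=[]
1: 0xf1 (blk 15, set 1) → L1-HIT  vc=[]
2: 0xff (blk 15, set 1) → L1-HIT  vc=[]
3: 0xfb (blk 15, set 1) → L1-HIT  vc=[]
4: 0x9b (blk 9, set 1) → MISS  vc=[15]
5: 0xfd (blk 15, set 1) → VC-HIT  vc=[9]
6: 0xfd (blk 15, set 1) → L1-HIT  vc=[9]
7: 0x9c (blk 9, set 1) → VC-HIT  vc=[15]
8: 0xf6 (blk 15, set 1) → VC-HIT  vc=[9]

MISSES = 2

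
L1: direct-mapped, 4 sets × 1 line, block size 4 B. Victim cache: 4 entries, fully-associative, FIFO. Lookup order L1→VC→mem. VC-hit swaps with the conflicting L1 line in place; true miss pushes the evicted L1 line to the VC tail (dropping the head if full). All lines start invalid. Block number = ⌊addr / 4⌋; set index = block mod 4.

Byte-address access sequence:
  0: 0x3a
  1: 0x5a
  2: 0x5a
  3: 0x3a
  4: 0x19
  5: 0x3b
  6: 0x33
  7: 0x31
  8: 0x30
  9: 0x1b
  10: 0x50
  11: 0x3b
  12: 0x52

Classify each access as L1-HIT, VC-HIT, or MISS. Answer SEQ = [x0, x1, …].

  [0] addr=0x3a blk=14 s=2: MISS | VC []
  [1] addr=0x5a blk=22 s=2: MISS | VC [14]
  [2] addr=0x5a blk=22 s=2: L1-HIT | VC [14]
  [3] addr=0x3a blk=14 s=2: VC-HIT | VC [22]
  [4] addr=0x19 blk=6 s=2: MISS | VC [22, 14]
  [5] addr=0x3b blk=14 s=2: VC-HIT | VC [22, 6]
  [6] addr=0x33 blk=12 s=0: MISS | VC [22, 6]
  [7] addr=0x31 blk=12 s=0: L1-HIT | VC [22, 6]
  [8] addr=0x30 blk=12 s=0: L1-HIT | VC [22, 6]
  [9] addr=0x1b blk=6 s=2: VC-HIT | VC [22, 14]
  [10] addr=0x50 blk=20 s=0: MISS | VC [22, 14, 12]
  [11] addr=0x3b blk=14 s=2: VC-HIT | VC [22, 6, 12]
  [12] addr=0x52 blk=20 s=0: L1-HIT | VC [22, 6, 12]

SEQ = [MISS, MISS, L1-HIT, VC-HIT, MISS, VC-HIT, MISS, L1-HIT, L1-HIT, VC-HIT, MISS, VC-HIT, L1-HIT]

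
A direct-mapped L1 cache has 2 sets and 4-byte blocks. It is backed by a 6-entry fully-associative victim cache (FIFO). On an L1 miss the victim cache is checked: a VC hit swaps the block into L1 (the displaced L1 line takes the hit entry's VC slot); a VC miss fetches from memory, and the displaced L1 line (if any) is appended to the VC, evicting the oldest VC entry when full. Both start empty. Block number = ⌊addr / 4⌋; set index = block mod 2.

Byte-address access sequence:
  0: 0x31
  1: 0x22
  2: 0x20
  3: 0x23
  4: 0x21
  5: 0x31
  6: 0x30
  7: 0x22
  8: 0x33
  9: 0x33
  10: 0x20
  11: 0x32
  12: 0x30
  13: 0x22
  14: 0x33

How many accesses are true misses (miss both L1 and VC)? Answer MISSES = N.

  [0] addr=0x31 blk=12 s=0: MISS | VC []
  [1] addr=0x22 blk=8 s=0: MISS | VC [12]
  [2] addr=0x20 blk=8 s=0: L1-HIT | VC [12]
  [3] addr=0x23 blk=8 s=0: L1-HIT | VC [12]
  [4] addr=0x21 blk=8 s=0: L1-HIT | VC [12]
  [5] addr=0x31 blk=12 s=0: VC-HIT | VC [8]
  [6] addr=0x30 blk=12 s=0: L1-HIT | VC [8]
  [7] addr=0x22 blk=8 s=0: VC-HIT | VC [12]
  [8] addr=0x33 blk=12 s=0: VC-HIT | VC [8]
  [9] addr=0x33 blk=12 s=0: L1-HIT | VC [8]
  [10] addr=0x20 blk=8 s=0: VC-HIT | VC [12]
  [11] addr=0x32 blk=12 s=0: VC-HIT | VC [8]
  [12] addr=0x30 blk=12 s=0: L1-HIT | VC [8]
  [13] addr=0x22 blk=8 s=0: VC-HIT | VC [12]
  [14] addr=0x33 blk=12 s=0: VC-HIT | VC [8]

MISSES = 2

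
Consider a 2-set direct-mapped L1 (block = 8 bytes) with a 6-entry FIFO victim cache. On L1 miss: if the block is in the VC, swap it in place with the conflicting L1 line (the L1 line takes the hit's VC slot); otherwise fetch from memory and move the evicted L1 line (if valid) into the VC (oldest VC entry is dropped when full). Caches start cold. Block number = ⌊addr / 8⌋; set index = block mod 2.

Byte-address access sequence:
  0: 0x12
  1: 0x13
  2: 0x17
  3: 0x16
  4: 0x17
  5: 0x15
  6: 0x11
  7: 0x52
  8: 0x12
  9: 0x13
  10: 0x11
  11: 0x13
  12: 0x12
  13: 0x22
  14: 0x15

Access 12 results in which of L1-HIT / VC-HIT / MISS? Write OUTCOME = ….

OUTCOME = L1-HIT

#0 0x12→b2/s0 MISS; vc=[]
#1 0x13→b2/s0 L1-HIT; vc=[]
#2 0x17→b2/s0 L1-HIT; vc=[]
#3 0x16→b2/s0 L1-HIT; vc=[]
#4 0x17→b2/s0 L1-HIT; vc=[]
#5 0x15→b2/s0 L1-HIT; vc=[]
#6 0x11→b2/s0 L1-HIT; vc=[]
#7 0x52→b10/s0 MISS; vc=[2]
#8 0x12→b2/s0 VC-HIT; vc=[10]
#9 0x13→b2/s0 L1-HIT; vc=[10]
#10 0x11→b2/s0 L1-HIT; vc=[10]
#11 0x13→b2/s0 L1-HIT; vc=[10]
#12 0x12→b2/s0 L1-HIT; vc=[10]
#13 0x22→b4/s0 MISS; vc=[10,2]
#14 0x15→b2/s0 VC-HIT; vc=[10,4]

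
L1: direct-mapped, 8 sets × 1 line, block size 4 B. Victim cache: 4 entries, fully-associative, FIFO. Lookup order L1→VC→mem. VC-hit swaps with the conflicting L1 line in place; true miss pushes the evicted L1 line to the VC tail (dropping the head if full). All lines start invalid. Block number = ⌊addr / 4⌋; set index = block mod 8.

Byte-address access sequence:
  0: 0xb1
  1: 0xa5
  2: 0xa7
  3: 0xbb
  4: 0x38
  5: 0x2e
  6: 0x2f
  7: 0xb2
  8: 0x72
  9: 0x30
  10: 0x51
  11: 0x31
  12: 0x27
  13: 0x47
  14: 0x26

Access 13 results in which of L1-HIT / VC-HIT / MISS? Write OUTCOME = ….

#0 0xb1→b44/s4 MISS; vc=[]
#1 0xa5→b41/s1 MISS; vc=[]
#2 0xa7→b41/s1 L1-HIT; vc=[]
#3 0xbb→b46/s6 MISS; vc=[]
#4 0x38→b14/s6 MISS; vc=[46]
#5 0x2e→b11/s3 MISS; vc=[46]
#6 0x2f→b11/s3 L1-HIT; vc=[46]
#7 0xb2→b44/s4 L1-HIT; vc=[46]
#8 0x72→b28/s4 MISS; vc=[46,44]
#9 0x30→b12/s4 MISS; vc=[46,44,28]
#10 0x51→b20/s4 MISS; vc=[46,44,28,12]
#11 0x31→b12/s4 VC-HIT; vc=[46,44,28,20]
#12 0x27→b9/s1 MISS; vc=[44,28,20,41]
#13 0x47→b17/s1 MISS; vc=[28,20,41,9]
#14 0x26→b9/s1 VC-HIT; vc=[28,20,41,17]

OUTCOME = MISS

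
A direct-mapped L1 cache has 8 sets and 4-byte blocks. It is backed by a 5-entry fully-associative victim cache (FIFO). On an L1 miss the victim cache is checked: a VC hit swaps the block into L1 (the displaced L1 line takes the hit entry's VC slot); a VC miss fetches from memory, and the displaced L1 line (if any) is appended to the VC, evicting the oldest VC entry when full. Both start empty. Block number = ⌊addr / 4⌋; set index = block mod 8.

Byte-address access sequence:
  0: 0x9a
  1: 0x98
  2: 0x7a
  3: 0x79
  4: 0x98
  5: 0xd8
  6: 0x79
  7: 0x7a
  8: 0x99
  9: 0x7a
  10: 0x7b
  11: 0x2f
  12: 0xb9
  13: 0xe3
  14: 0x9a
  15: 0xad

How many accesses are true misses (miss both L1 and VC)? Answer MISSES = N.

MISSES = 7

0: 0x9a (blk 38, set 6) → MISS  vc=[]
1: 0x98 (blk 38, set 6) → L1-HIT  vc=[]
2: 0x7a (blk 30, set 6) → MISS  vc=[38]
3: 0x79 (blk 30, set 6) → L1-HIT  vc=[38]
4: 0x98 (blk 38, set 6) → VC-HIT  vc=[30]
5: 0xd8 (blk 54, set 6) → MISS  vc=[30, 38]
6: 0x79 (blk 30, set 6) → VC-HIT  vc=[54, 38]
7: 0x7a (blk 30, set 6) → L1-HIT  vc=[54, 38]
8: 0x99 (blk 38, set 6) → VC-HIT  vc=[54, 30]
9: 0x7a (blk 30, set 6) → VC-HIT  vc=[54, 38]
10: 0x7b (blk 30, set 6) → L1-HIT  vc=[54, 38]
11: 0x2f (blk 11, set 3) → MISS  vc=[54, 38]
12: 0xb9 (blk 46, set 6) → MISS  vc=[54, 38, 30]
13: 0xe3 (blk 56, set 0) → MISS  vc=[54, 38, 30]
14: 0x9a (blk 38, set 6) → VC-HIT  vc=[54, 46, 30]
15: 0xad (blk 43, set 3) → MISS  vc=[54, 46, 30, 11]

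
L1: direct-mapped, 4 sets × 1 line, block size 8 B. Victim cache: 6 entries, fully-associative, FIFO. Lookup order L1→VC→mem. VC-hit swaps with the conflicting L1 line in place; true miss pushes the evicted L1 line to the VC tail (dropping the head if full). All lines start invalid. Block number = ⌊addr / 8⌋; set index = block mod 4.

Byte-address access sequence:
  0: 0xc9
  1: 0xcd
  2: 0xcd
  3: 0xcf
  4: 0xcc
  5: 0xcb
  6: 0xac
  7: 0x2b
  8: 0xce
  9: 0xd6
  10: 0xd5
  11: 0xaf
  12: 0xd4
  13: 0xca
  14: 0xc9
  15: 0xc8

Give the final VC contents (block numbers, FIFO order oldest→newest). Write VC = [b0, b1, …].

  [0] addr=0xc9 blk=25 s=1: MISS | VC []
  [1] addr=0xcd blk=25 s=1: L1-HIT | VC []
  [2] addr=0xcd blk=25 s=1: L1-HIT | VC []
  [3] addr=0xcf blk=25 s=1: L1-HIT | VC []
  [4] addr=0xcc blk=25 s=1: L1-HIT | VC []
  [5] addr=0xcb blk=25 s=1: L1-HIT | VC []
  [6] addr=0xac blk=21 s=1: MISS | VC [25]
  [7] addr=0x2b blk=5 s=1: MISS | VC [25, 21]
  [8] addr=0xce blk=25 s=1: VC-HIT | VC [5, 21]
  [9] addr=0xd6 blk=26 s=2: MISS | VC [5, 21]
  [10] addr=0xd5 blk=26 s=2: L1-HIT | VC [5, 21]
  [11] addr=0xaf blk=21 s=1: VC-HIT | VC [5, 25]
  [12] addr=0xd4 blk=26 s=2: L1-HIT | VC [5, 25]
  [13] addr=0xca blk=25 s=1: VC-HIT | VC [5, 21]
  [14] addr=0xc9 blk=25 s=1: L1-HIT | VC [5, 21]
  [15] addr=0xc8 blk=25 s=1: L1-HIT | VC [5, 21]

VC = [5, 21]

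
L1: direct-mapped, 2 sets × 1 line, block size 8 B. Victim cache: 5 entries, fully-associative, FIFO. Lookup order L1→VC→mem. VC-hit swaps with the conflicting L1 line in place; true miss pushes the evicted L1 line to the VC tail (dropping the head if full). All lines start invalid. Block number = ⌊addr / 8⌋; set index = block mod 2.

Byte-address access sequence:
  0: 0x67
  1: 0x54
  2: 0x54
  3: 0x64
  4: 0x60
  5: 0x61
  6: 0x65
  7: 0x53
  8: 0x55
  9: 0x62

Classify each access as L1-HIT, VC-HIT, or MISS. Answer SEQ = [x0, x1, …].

0: 0x67 (blk 12, set 0) → MISS  vc=[]
1: 0x54 (blk 10, set 0) → MISS  vc=[12]
2: 0x54 (blk 10, set 0) → L1-HIT  vc=[12]
3: 0x64 (blk 12, set 0) → VC-HIT  vc=[10]
4: 0x60 (blk 12, set 0) → L1-HIT  vc=[10]
5: 0x61 (blk 12, set 0) → L1-HIT  vc=[10]
6: 0x65 (blk 12, set 0) → L1-HIT  vc=[10]
7: 0x53 (blk 10, set 0) → VC-HIT  vc=[12]
8: 0x55 (blk 10, set 0) → L1-HIT  vc=[12]
9: 0x62 (blk 12, set 0) → VC-HIT  vc=[10]

SEQ = [MISS, MISS, L1-HIT, VC-HIT, L1-HIT, L1-HIT, L1-HIT, VC-HIT, L1-HIT, VC-HIT]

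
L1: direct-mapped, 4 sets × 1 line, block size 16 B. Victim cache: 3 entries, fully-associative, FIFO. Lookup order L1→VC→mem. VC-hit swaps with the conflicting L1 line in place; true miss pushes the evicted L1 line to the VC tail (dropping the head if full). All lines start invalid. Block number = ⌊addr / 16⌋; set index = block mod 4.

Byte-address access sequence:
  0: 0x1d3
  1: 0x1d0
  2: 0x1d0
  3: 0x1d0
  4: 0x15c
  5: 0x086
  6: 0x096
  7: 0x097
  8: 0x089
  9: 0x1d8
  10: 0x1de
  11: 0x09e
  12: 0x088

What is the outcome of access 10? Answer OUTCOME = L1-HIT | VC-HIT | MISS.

0: 0x1d3 (blk 29, set 1) → MISS  vc=[]
1: 0x1d0 (blk 29, set 1) → L1-HIT  vc=[]
2: 0x1d0 (blk 29, set 1) → L1-HIT  vc=[]
3: 0x1d0 (blk 29, set 1) → L1-HIT  vc=[]
4: 0x15c (blk 21, set 1) → MISS  vc=[29]
5: 0x86 (blk 8, set 0) → MISS  vc=[29]
6: 0x96 (blk 9, set 1) → MISS  vc=[29, 21]
7: 0x97 (blk 9, set 1) → L1-HIT  vc=[29, 21]
8: 0x89 (blk 8, set 0) → L1-HIT  vc=[29, 21]
9: 0x1d8 (blk 29, set 1) → VC-HIT  vc=[9, 21]
10: 0x1de (blk 29, set 1) → L1-HIT  vc=[9, 21]
11: 0x9e (blk 9, set 1) → VC-HIT  vc=[29, 21]
12: 0x88 (blk 8, set 0) → L1-HIT  vc=[29, 21]

OUTCOME = L1-HIT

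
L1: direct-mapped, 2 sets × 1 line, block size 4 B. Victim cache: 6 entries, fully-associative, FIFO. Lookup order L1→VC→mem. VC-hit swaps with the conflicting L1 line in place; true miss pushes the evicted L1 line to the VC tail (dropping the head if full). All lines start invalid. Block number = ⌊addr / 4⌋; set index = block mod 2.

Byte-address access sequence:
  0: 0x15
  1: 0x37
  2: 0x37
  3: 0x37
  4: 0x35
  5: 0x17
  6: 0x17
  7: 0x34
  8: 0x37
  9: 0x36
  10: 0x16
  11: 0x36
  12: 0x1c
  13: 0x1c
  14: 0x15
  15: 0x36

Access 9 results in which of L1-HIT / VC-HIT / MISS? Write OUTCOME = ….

OUTCOME = L1-HIT

0: 0x15 (blk 5, set 1) → MISS  vc=[]
1: 0x37 (blk 13, set 1) → MISS  vc=[5]
2: 0x37 (blk 13, set 1) → L1-HIT  vc=[5]
3: 0x37 (blk 13, set 1) → L1-HIT  vc=[5]
4: 0x35 (blk 13, set 1) → L1-HIT  vc=[5]
5: 0x17 (blk 5, set 1) → VC-HIT  vc=[13]
6: 0x17 (blk 5, set 1) → L1-HIT  vc=[13]
7: 0x34 (blk 13, set 1) → VC-HIT  vc=[5]
8: 0x37 (blk 13, set 1) → L1-HIT  vc=[5]
9: 0x36 (blk 13, set 1) → L1-HIT  vc=[5]
10: 0x16 (blk 5, set 1) → VC-HIT  vc=[13]
11: 0x36 (blk 13, set 1) → VC-HIT  vc=[5]
12: 0x1c (blk 7, set 1) → MISS  vc=[5, 13]
13: 0x1c (blk 7, set 1) → L1-HIT  vc=[5, 13]
14: 0x15 (blk 5, set 1) → VC-HIT  vc=[7, 13]
15: 0x36 (blk 13, set 1) → VC-HIT  vc=[7, 5]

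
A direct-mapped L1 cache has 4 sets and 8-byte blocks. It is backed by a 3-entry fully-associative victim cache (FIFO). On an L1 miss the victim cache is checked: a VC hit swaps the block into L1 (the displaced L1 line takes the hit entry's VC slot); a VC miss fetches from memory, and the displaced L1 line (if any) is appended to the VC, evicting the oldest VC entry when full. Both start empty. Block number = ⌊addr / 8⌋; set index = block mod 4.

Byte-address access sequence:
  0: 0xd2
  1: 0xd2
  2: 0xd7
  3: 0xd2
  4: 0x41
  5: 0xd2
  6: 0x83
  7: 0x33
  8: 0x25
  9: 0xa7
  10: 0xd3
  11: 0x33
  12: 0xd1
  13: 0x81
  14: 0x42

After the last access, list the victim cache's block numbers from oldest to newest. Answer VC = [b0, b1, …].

  [0] addr=0xd2 blk=26 s=2: MISS | VC []
  [1] addr=0xd2 blk=26 s=2: L1-HIT | VC []
  [2] addr=0xd7 blk=26 s=2: L1-HIT | VC []
  [3] addr=0xd2 blk=26 s=2: L1-HIT | VC []
  [4] addr=0x41 blk=8 s=0: MISS | VC []
  [5] addr=0xd2 blk=26 s=2: L1-HIT | VC []
  [6] addr=0x83 blk=16 s=0: MISS | VC [8]
  [7] addr=0x33 blk=6 s=2: MISS | VC [8, 26]
  [8] addr=0x25 blk=4 s=0: MISS | VC [8, 26, 16]
  [9] addr=0xa7 blk=20 s=0: MISS | VC [26, 16, 4]
  [10] addr=0xd3 blk=26 s=2: VC-HIT | VC [6, 16, 4]
  [11] addr=0x33 blk=6 s=2: VC-HIT | VC [26, 16, 4]
  [12] addr=0xd1 blk=26 s=2: VC-HIT | VC [6, 16, 4]
  [13] addr=0x81 blk=16 s=0: VC-HIT | VC [6, 20, 4]
  [14] addr=0x42 blk=8 s=0: MISS | VC [20, 4, 16]

VC = [20, 4, 16]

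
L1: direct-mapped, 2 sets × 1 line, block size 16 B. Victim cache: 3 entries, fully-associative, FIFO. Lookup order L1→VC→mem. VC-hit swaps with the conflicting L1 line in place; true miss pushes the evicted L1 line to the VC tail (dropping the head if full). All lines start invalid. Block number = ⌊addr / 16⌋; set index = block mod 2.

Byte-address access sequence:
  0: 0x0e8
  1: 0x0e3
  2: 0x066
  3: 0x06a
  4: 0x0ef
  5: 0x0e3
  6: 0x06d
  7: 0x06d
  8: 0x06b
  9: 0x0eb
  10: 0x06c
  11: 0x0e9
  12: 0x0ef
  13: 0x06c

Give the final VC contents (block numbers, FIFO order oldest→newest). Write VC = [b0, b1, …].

VC = [14]

  [0] addr=0xe8 blk=14 s=0: MISS | VC []
  [1] addr=0xe3 blk=14 s=0: L1-HIT | VC []
  [2] addr=0x66 blk=6 s=0: MISS | VC [14]
  [3] addr=0x6a blk=6 s=0: L1-HIT | VC [14]
  [4] addr=0xef blk=14 s=0: VC-HIT | VC [6]
  [5] addr=0xe3 blk=14 s=0: L1-HIT | VC [6]
  [6] addr=0x6d blk=6 s=0: VC-HIT | VC [14]
  [7] addr=0x6d blk=6 s=0: L1-HIT | VC [14]
  [8] addr=0x6b blk=6 s=0: L1-HIT | VC [14]
  [9] addr=0xeb blk=14 s=0: VC-HIT | VC [6]
  [10] addr=0x6c blk=6 s=0: VC-HIT | VC [14]
  [11] addr=0xe9 blk=14 s=0: VC-HIT | VC [6]
  [12] addr=0xef blk=14 s=0: L1-HIT | VC [6]
  [13] addr=0x6c blk=6 s=0: VC-HIT | VC [14]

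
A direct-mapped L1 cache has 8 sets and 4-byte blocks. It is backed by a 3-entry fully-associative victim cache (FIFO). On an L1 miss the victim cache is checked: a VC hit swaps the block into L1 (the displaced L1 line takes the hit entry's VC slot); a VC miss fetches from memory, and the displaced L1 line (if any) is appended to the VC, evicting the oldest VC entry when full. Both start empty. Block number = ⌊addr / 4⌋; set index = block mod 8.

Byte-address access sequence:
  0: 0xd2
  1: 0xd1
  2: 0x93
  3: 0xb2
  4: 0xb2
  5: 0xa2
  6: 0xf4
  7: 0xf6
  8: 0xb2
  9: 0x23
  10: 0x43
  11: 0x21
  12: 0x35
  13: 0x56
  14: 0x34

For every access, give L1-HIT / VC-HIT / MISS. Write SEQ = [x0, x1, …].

SEQ = [MISS, L1-HIT, MISS, MISS, L1-HIT, MISS, MISS, L1-HIT, L1-HIT, MISS, MISS, VC-HIT, MISS, MISS, VC-HIT]

#0 0xd2→b52/s4 MISS; vc=[]
#1 0xd1→b52/s4 L1-HIT; vc=[]
#2 0x93→b36/s4 MISS; vc=[52]
#3 0xb2→b44/s4 MISS; vc=[52,36]
#4 0xb2→b44/s4 L1-HIT; vc=[52,36]
#5 0xa2→b40/s0 MISS; vc=[52,36]
#6 0xf4→b61/s5 MISS; vc=[52,36]
#7 0xf6→b61/s5 L1-HIT; vc=[52,36]
#8 0xb2→b44/s4 L1-HIT; vc=[52,36]
#9 0x23→b8/s0 MISS; vc=[52,36,40]
#10 0x43→b16/s0 MISS; vc=[36,40,8]
#11 0x21→b8/s0 VC-HIT; vc=[36,40,16]
#12 0x35→b13/s5 MISS; vc=[40,16,61]
#13 0x56→b21/s5 MISS; vc=[16,61,13]
#14 0x34→b13/s5 VC-HIT; vc=[16,61,21]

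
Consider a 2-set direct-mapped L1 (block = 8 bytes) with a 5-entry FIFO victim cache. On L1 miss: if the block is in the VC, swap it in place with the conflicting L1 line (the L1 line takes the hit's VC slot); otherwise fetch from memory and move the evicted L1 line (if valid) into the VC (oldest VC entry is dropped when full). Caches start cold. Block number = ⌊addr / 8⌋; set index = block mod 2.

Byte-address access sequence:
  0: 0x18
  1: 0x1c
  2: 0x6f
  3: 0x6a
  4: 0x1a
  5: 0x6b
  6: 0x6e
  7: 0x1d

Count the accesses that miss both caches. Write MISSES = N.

  [0] addr=0x18 blk=3 s=1: MISS | VC []
  [1] addr=0x1c blk=3 s=1: L1-HIT | VC []
  [2] addr=0x6f blk=13 s=1: MISS | VC [3]
  [3] addr=0x6a blk=13 s=1: L1-HIT | VC [3]
  [4] addr=0x1a blk=3 s=1: VC-HIT | VC [13]
  [5] addr=0x6b blk=13 s=1: VC-HIT | VC [3]
  [6] addr=0x6e blk=13 s=1: L1-HIT | VC [3]
  [7] addr=0x1d blk=3 s=1: VC-HIT | VC [13]

MISSES = 2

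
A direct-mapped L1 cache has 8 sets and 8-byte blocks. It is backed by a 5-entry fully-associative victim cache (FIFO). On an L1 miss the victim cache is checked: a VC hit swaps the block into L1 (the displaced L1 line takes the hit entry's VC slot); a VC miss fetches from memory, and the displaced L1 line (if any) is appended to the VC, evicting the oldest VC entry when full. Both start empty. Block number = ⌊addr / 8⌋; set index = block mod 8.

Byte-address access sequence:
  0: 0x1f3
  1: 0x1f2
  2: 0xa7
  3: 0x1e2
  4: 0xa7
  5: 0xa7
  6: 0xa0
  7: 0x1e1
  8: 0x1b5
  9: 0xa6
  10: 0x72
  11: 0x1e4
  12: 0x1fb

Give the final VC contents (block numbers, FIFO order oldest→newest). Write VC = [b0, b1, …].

VC = [20, 62, 54]

  [0] addr=0x1f3 blk=62 s=6: MISS | VC []
  [1] addr=0x1f2 blk=62 s=6: L1-HIT | VC []
  [2] addr=0xa7 blk=20 s=4: MISS | VC []
  [3] addr=0x1e2 blk=60 s=4: MISS | VC [20]
  [4] addr=0xa7 blk=20 s=4: VC-HIT | VC [60]
  [5] addr=0xa7 blk=20 s=4: L1-HIT | VC [60]
  [6] addr=0xa0 blk=20 s=4: L1-HIT | VC [60]
  [7] addr=0x1e1 blk=60 s=4: VC-HIT | VC [20]
  [8] addr=0x1b5 blk=54 s=6: MISS | VC [20, 62]
  [9] addr=0xa6 blk=20 s=4: VC-HIT | VC [60, 62]
  [10] addr=0x72 blk=14 s=6: MISS | VC [60, 62, 54]
  [11] addr=0x1e4 blk=60 s=4: VC-HIT | VC [20, 62, 54]
  [12] addr=0x1fb blk=63 s=7: MISS | VC [20, 62, 54]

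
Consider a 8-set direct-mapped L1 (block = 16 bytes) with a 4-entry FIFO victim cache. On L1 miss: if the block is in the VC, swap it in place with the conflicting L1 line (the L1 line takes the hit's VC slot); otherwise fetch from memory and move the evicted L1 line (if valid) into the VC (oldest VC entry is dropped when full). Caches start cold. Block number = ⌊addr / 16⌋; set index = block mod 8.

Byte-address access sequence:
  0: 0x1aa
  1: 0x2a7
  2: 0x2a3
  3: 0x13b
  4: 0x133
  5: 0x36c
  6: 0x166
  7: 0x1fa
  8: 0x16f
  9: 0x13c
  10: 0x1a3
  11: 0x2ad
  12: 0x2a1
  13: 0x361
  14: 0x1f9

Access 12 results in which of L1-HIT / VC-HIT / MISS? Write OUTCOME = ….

0: 0x1aa (blk 26, set 2) → MISS  vc=[]
1: 0x2a7 (blk 42, set 2) → MISS  vc=[26]
2: 0x2a3 (blk 42, set 2) → L1-HIT  vc=[26]
3: 0x13b (blk 19, set 3) → MISS  vc=[26]
4: 0x133 (blk 19, set 3) → L1-HIT  vc=[26]
5: 0x36c (blk 54, set 6) → MISS  vc=[26]
6: 0x166 (blk 22, set 6) → MISS  vc=[26, 54]
7: 0x1fa (blk 31, set 7) → MISS  vc=[26, 54]
8: 0x16f (blk 22, set 6) → L1-HIT  vc=[26, 54]
9: 0x13c (blk 19, set 3) → L1-HIT  vc=[26, 54]
10: 0x1a3 (blk 26, set 2) → VC-HIT  vc=[42, 54]
11: 0x2ad (blk 42, set 2) → VC-HIT  vc=[26, 54]
12: 0x2a1 (blk 42, set 2) → L1-HIT  vc=[26, 54]
13: 0x361 (blk 54, set 6) → VC-HIT  vc=[26, 22]
14: 0x1f9 (blk 31, set 7) → L1-HIT  vc=[26, 22]

OUTCOME = L1-HIT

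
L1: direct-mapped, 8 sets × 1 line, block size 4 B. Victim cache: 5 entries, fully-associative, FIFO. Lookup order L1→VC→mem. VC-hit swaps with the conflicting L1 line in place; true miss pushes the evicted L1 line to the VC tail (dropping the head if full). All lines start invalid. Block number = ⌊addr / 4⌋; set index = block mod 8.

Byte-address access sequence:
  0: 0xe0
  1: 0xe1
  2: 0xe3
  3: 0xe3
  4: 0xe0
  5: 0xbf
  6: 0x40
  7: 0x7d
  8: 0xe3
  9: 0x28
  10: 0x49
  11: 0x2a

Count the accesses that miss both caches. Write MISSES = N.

MISSES = 6

#0 0xe0→b56/s0 MISS; vc=[]
#1 0xe1→b56/s0 L1-HIT; vc=[]
#2 0xe3→b56/s0 L1-HIT; vc=[]
#3 0xe3→b56/s0 L1-HIT; vc=[]
#4 0xe0→b56/s0 L1-HIT; vc=[]
#5 0xbf→b47/s7 MISS; vc=[]
#6 0x40→b16/s0 MISS; vc=[56]
#7 0x7d→b31/s7 MISS; vc=[56,47]
#8 0xe3→b56/s0 VC-HIT; vc=[16,47]
#9 0x28→b10/s2 MISS; vc=[16,47]
#10 0x49→b18/s2 MISS; vc=[16,47,10]
#11 0x2a→b10/s2 VC-HIT; vc=[16,47,18]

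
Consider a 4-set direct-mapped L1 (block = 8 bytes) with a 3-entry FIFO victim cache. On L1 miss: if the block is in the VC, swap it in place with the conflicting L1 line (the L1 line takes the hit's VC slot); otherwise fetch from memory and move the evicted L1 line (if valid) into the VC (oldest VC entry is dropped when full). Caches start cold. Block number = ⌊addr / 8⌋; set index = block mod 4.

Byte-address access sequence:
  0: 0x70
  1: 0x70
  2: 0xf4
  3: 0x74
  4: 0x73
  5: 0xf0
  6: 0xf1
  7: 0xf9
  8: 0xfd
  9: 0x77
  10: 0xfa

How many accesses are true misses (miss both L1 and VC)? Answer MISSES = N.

#0 0x70→b14/s2 MISS; vc=[]
#1 0x70→b14/s2 L1-HIT; vc=[]
#2 0xf4→b30/s2 MISS; vc=[14]
#3 0x74→b14/s2 VC-HIT; vc=[30]
#4 0x73→b14/s2 L1-HIT; vc=[30]
#5 0xf0→b30/s2 VC-HIT; vc=[14]
#6 0xf1→b30/s2 L1-HIT; vc=[14]
#7 0xf9→b31/s3 MISS; vc=[14]
#8 0xfd→b31/s3 L1-HIT; vc=[14]
#9 0x77→b14/s2 VC-HIT; vc=[30]
#10 0xfa→b31/s3 L1-HIT; vc=[30]

MISSES = 3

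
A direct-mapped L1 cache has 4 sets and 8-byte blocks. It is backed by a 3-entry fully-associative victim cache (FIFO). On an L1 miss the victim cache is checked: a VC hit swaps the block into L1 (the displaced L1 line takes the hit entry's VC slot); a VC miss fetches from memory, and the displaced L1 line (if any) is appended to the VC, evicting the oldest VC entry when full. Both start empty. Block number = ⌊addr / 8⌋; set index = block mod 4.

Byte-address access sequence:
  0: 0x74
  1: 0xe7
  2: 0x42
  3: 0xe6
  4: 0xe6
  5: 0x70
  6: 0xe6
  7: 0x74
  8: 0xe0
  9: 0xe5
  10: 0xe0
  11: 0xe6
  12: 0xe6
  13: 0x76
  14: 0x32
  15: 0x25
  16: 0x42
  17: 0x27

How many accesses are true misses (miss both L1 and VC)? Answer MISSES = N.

MISSES = 5

  [0] addr=0x74 blk=14 s=2: MISS | VC []
  [1] addr=0xe7 blk=28 s=0: MISS | VC []
  [2] addr=0x42 blk=8 s=0: MISS | VC [28]
  [3] addr=0xe6 blk=28 s=0: VC-HIT | VC [8]
  [4] addr=0xe6 blk=28 s=0: L1-HIT | VC [8]
  [5] addr=0x70 blk=14 s=2: L1-HIT | VC [8]
  [6] addr=0xe6 blk=28 s=0: L1-HIT | VC [8]
  [7] addr=0x74 blk=14 s=2: L1-HIT | VC [8]
  [8] addr=0xe0 blk=28 s=0: L1-HIT | VC [8]
  [9] addr=0xe5 blk=28 s=0: L1-HIT | VC [8]
  [10] addr=0xe0 blk=28 s=0: L1-HIT | VC [8]
  [11] addr=0xe6 blk=28 s=0: L1-HIT | VC [8]
  [12] addr=0xe6 blk=28 s=0: L1-HIT | VC [8]
  [13] addr=0x76 blk=14 s=2: L1-HIT | VC [8]
  [14] addr=0x32 blk=6 s=2: MISS | VC [8, 14]
  [15] addr=0x25 blk=4 s=0: MISS | VC [8, 14, 28]
  [16] addr=0x42 blk=8 s=0: VC-HIT | VC [4, 14, 28]
  [17] addr=0x27 blk=4 s=0: VC-HIT | VC [8, 14, 28]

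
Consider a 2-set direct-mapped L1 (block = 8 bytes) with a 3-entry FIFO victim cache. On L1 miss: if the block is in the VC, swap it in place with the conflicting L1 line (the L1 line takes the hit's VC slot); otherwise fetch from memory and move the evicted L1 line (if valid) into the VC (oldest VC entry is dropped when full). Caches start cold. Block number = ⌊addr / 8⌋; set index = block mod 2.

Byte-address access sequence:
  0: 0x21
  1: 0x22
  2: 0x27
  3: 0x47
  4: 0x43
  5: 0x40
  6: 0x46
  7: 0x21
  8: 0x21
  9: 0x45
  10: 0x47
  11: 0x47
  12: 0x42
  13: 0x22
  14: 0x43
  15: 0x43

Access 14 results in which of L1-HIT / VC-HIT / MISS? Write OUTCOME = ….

0: 0x21 (blk 4, set 0) → MISS  vc=[]
1: 0x22 (blk 4, set 0) → L1-HIT  vc=[]
2: 0x27 (blk 4, set 0) → L1-HIT  vc=[]
3: 0x47 (blk 8, set 0) → MISS  vc=[4]
4: 0x43 (blk 8, set 0) → L1-HIT  vc=[4]
5: 0x40 (blk 8, set 0) → L1-HIT  vc=[4]
6: 0x46 (blk 8, set 0) → L1-HIT  vc=[4]
7: 0x21 (blk 4, set 0) → VC-HIT  vc=[8]
8: 0x21 (blk 4, set 0) → L1-HIT  vc=[8]
9: 0x45 (blk 8, set 0) → VC-HIT  vc=[4]
10: 0x47 (blk 8, set 0) → L1-HIT  vc=[4]
11: 0x47 (blk 8, set 0) → L1-HIT  vc=[4]
12: 0x42 (blk 8, set 0) → L1-HIT  vc=[4]
13: 0x22 (blk 4, set 0) → VC-HIT  vc=[8]
14: 0x43 (blk 8, set 0) → VC-HIT  vc=[4]
15: 0x43 (blk 8, set 0) → L1-HIT  vc=[4]

OUTCOME = VC-HIT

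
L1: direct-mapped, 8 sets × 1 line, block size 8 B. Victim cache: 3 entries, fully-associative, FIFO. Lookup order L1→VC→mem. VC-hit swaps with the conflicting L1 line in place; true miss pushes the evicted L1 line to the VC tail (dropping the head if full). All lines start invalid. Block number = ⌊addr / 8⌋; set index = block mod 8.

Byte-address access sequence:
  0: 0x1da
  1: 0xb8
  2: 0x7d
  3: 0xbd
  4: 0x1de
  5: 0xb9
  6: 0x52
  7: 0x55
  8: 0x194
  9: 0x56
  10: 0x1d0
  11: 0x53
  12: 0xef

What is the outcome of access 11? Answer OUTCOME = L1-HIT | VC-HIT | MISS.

#0 0x1da→b59/s3 MISS; vc=[]
#1 0xb8→b23/s7 MISS; vc=[]
#2 0x7d→b15/s7 MISS; vc=[23]
#3 0xbd→b23/s7 VC-HIT; vc=[15]
#4 0x1de→b59/s3 L1-HIT; vc=[15]
#5 0xb9→b23/s7 L1-HIT; vc=[15]
#6 0x52→b10/s2 MISS; vc=[15]
#7 0x55→b10/s2 L1-HIT; vc=[15]
#8 0x194→b50/s2 MISS; vc=[15,10]
#9 0x56→b10/s2 VC-HIT; vc=[15,50]
#10 0x1d0→b58/s2 MISS; vc=[15,50,10]
#11 0x53→b10/s2 VC-HIT; vc=[15,50,58]
#12 0xef→b29/s5 MISS; vc=[15,50,58]

OUTCOME = VC-HIT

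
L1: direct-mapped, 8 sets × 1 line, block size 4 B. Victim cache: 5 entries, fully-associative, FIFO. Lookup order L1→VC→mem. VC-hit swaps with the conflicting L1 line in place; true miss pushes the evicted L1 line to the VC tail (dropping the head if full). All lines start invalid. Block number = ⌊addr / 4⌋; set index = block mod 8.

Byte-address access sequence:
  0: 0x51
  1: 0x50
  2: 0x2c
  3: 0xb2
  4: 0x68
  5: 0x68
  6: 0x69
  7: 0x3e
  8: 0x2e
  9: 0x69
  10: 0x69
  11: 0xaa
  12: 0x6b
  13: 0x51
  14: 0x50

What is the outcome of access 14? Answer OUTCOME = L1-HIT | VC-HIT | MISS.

0: 0x51 (blk 20, set 4) → MISS  vc=[]
1: 0x50 (blk 20, set 4) → L1-HIT  vc=[]
2: 0x2c (blk 11, set 3) → MISS  vc=[]
3: 0xb2 (blk 44, set 4) → MISS  vc=[20]
4: 0x68 (blk 26, set 2) → MISS  vc=[20]
5: 0x68 (blk 26, set 2) → L1-HIT  vc=[20]
6: 0x69 (blk 26, set 2) → L1-HIT  vc=[20]
7: 0x3e (blk 15, set 7) → MISS  vc=[20]
8: 0x2e (blk 11, set 3) → L1-HIT  vc=[20]
9: 0x69 (blk 26, set 2) → L1-HIT  vc=[20]
10: 0x69 (blk 26, set 2) → L1-HIT  vc=[20]
11: 0xaa (blk 42, set 2) → MISS  vc=[20, 26]
12: 0x6b (blk 26, set 2) → VC-HIT  vc=[20, 42]
13: 0x51 (blk 20, set 4) → VC-HIT  vc=[44, 42]
14: 0x50 (blk 20, set 4) → L1-HIT  vc=[44, 42]

OUTCOME = L1-HIT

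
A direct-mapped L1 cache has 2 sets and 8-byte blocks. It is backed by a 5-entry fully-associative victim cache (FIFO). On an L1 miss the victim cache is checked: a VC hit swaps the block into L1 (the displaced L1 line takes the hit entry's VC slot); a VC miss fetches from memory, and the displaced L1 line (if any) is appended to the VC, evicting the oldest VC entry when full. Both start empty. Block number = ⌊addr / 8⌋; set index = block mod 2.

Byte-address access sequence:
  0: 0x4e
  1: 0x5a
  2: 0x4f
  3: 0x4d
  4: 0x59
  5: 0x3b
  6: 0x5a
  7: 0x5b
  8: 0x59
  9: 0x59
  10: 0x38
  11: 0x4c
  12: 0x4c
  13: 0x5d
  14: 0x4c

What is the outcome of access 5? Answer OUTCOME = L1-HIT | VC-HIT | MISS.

OUTCOME = MISS

0: 0x4e (blk 9, set 1) → MISS  vc=[]
1: 0x5a (blk 11, set 1) → MISS  vc=[9]
2: 0x4f (blk 9, set 1) → VC-HIT  vc=[11]
3: 0x4d (blk 9, set 1) → L1-HIT  vc=[11]
4: 0x59 (blk 11, set 1) → VC-HIT  vc=[9]
5: 0x3b (blk 7, set 1) → MISS  vc=[9, 11]
6: 0x5a (blk 11, set 1) → VC-HIT  vc=[9, 7]
7: 0x5b (blk 11, set 1) → L1-HIT  vc=[9, 7]
8: 0x59 (blk 11, set 1) → L1-HIT  vc=[9, 7]
9: 0x59 (blk 11, set 1) → L1-HIT  vc=[9, 7]
10: 0x38 (blk 7, set 1) → VC-HIT  vc=[9, 11]
11: 0x4c (blk 9, set 1) → VC-HIT  vc=[7, 11]
12: 0x4c (blk 9, set 1) → L1-HIT  vc=[7, 11]
13: 0x5d (blk 11, set 1) → VC-HIT  vc=[7, 9]
14: 0x4c (blk 9, set 1) → VC-HIT  vc=[7, 11]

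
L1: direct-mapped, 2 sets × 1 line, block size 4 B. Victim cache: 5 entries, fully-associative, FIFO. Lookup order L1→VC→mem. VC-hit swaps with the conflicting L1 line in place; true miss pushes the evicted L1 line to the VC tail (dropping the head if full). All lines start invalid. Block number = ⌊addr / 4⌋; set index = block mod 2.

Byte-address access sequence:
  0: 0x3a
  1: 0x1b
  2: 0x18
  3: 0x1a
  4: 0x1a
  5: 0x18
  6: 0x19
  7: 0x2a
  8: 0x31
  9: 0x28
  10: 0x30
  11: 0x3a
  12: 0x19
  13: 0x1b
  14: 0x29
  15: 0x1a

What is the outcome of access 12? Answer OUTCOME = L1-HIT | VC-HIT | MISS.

OUTCOME = VC-HIT

0: 0x3a (blk 14, set 0) → MISS  vc=[]
1: 0x1b (blk 6, set 0) → MISS  vc=[14]
2: 0x18 (blk 6, set 0) → L1-HIT  vc=[14]
3: 0x1a (blk 6, set 0) → L1-HIT  vc=[14]
4: 0x1a (blk 6, set 0) → L1-HIT  vc=[14]
5: 0x18 (blk 6, set 0) → L1-HIT  vc=[14]
6: 0x19 (blk 6, set 0) → L1-HIT  vc=[14]
7: 0x2a (blk 10, set 0) → MISS  vc=[14, 6]
8: 0x31 (blk 12, set 0) → MISS  vc=[14, 6, 10]
9: 0x28 (blk 10, set 0) → VC-HIT  vc=[14, 6, 12]
10: 0x30 (blk 12, set 0) → VC-HIT  vc=[14, 6, 10]
11: 0x3a (blk 14, set 0) → VC-HIT  vc=[12, 6, 10]
12: 0x19 (blk 6, set 0) → VC-HIT  vc=[12, 14, 10]
13: 0x1b (blk 6, set 0) → L1-HIT  vc=[12, 14, 10]
14: 0x29 (blk 10, set 0) → VC-HIT  vc=[12, 14, 6]
15: 0x1a (blk 6, set 0) → VC-HIT  vc=[12, 14, 10]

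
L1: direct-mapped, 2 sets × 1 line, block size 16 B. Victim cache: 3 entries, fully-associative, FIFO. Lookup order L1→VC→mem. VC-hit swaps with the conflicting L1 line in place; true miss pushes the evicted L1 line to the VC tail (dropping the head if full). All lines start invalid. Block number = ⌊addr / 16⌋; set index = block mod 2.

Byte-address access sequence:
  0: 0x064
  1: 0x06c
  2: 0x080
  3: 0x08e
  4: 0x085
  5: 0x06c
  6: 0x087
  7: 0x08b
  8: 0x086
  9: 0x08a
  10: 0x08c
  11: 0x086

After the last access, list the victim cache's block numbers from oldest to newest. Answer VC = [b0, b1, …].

VC = [6]

  [0] addr=0x64 blk=6 s=0: MISS | VC []
  [1] addr=0x6c blk=6 s=0: L1-HIT | VC []
  [2] addr=0x80 blk=8 s=0: MISS | VC [6]
  [3] addr=0x8e blk=8 s=0: L1-HIT | VC [6]
  [4] addr=0x85 blk=8 s=0: L1-HIT | VC [6]
  [5] addr=0x6c blk=6 s=0: VC-HIT | VC [8]
  [6] addr=0x87 blk=8 s=0: VC-HIT | VC [6]
  [7] addr=0x8b blk=8 s=0: L1-HIT | VC [6]
  [8] addr=0x86 blk=8 s=0: L1-HIT | VC [6]
  [9] addr=0x8a blk=8 s=0: L1-HIT | VC [6]
  [10] addr=0x8c blk=8 s=0: L1-HIT | VC [6]
  [11] addr=0x86 blk=8 s=0: L1-HIT | VC [6]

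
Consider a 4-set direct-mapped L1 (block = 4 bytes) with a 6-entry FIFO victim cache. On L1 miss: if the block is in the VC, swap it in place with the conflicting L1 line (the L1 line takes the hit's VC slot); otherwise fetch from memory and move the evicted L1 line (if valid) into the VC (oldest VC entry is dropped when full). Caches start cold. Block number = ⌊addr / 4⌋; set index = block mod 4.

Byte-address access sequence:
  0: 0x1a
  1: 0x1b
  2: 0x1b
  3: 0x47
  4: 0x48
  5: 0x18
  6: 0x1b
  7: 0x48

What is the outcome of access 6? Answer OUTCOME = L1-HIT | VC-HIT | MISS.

OUTCOME = L1-HIT

#0 0x1a→b6/s2 MISS; vc=[]
#1 0x1b→b6/s2 L1-HIT; vc=[]
#2 0x1b→b6/s2 L1-HIT; vc=[]
#3 0x47→b17/s1 MISS; vc=[]
#4 0x48→b18/s2 MISS; vc=[6]
#5 0x18→b6/s2 VC-HIT; vc=[18]
#6 0x1b→b6/s2 L1-HIT; vc=[18]
#7 0x48→b18/s2 VC-HIT; vc=[6]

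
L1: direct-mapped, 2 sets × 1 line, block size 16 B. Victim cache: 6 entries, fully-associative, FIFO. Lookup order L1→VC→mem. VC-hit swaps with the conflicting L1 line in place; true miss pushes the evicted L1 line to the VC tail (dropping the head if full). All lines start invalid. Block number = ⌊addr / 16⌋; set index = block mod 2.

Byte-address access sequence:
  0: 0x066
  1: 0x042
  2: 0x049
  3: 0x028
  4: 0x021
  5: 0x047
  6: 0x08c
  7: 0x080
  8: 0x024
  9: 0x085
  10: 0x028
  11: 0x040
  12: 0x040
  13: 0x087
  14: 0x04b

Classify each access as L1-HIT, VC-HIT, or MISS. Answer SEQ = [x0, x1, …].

0: 0x66 (blk 6, set 0) → MISS  vc=[]
1: 0x42 (blk 4, set 0) → MISS  vc=[6]
2: 0x49 (blk 4, set 0) → L1-HIT  vc=[6]
3: 0x28 (blk 2, set 0) → MISS  vc=[6, 4]
4: 0x21 (blk 2, set 0) → L1-HIT  vc=[6, 4]
5: 0x47 (blk 4, set 0) → VC-HIT  vc=[6, 2]
6: 0x8c (blk 8, set 0) → MISS  vc=[6, 2, 4]
7: 0x80 (blk 8, set 0) → L1-HIT  vc=[6, 2, 4]
8: 0x24 (blk 2, set 0) → VC-HIT  vc=[6, 8, 4]
9: 0x85 (blk 8, set 0) → VC-HIT  vc=[6, 2, 4]
10: 0x28 (blk 2, set 0) → VC-HIT  vc=[6, 8, 4]
11: 0x40 (blk 4, set 0) → VC-HIT  vc=[6, 8, 2]
12: 0x40 (blk 4, set 0) → L1-HIT  vc=[6, 8, 2]
13: 0x87 (blk 8, set 0) → VC-HIT  vc=[6, 4, 2]
14: 0x4b (blk 4, set 0) → VC-HIT  vc=[6, 8, 2]

SEQ = [MISS, MISS, L1-HIT, MISS, L1-HIT, VC-HIT, MISS, L1-HIT, VC-HIT, VC-HIT, VC-HIT, VC-HIT, L1-HIT, VC-HIT, VC-HIT]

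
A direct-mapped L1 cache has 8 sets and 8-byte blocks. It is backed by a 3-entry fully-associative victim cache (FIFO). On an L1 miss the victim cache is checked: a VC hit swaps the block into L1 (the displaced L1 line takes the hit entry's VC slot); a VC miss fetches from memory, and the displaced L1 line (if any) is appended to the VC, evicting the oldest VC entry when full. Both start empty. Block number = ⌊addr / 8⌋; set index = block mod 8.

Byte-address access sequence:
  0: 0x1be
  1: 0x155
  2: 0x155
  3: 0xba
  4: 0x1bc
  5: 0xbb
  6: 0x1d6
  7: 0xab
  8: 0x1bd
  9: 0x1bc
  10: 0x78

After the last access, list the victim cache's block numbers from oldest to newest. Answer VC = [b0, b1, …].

VC = [23, 42, 55]

  [0] addr=0x1be blk=55 s=7: MISS | VC []
  [1] addr=0x155 blk=42 s=2: MISS | VC []
  [2] addr=0x155 blk=42 s=2: L1-HIT | VC []
  [3] addr=0xba blk=23 s=7: MISS | VC [55]
  [4] addr=0x1bc blk=55 s=7: VC-HIT | VC [23]
  [5] addr=0xbb blk=23 s=7: VC-HIT | VC [55]
  [6] addr=0x1d6 blk=58 s=2: MISS | VC [55, 42]
  [7] addr=0xab blk=21 s=5: MISS | VC [55, 42]
  [8] addr=0x1bd blk=55 s=7: VC-HIT | VC [23, 42]
  [9] addr=0x1bc blk=55 s=7: L1-HIT | VC [23, 42]
  [10] addr=0x78 blk=15 s=7: MISS | VC [23, 42, 55]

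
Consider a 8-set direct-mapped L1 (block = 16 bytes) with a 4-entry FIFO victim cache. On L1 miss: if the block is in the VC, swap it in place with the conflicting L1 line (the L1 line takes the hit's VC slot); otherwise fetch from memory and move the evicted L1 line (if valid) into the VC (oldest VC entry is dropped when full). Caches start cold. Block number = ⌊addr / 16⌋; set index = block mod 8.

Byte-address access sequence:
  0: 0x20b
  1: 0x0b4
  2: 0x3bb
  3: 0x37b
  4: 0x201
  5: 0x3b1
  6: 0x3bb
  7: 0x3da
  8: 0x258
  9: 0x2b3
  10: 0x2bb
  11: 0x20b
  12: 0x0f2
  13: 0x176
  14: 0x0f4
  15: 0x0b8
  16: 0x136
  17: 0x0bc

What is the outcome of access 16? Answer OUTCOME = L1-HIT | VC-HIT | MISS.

OUTCOME = MISS

#0 0x20b→b32/s0 MISS; vc=[]
#1 0xb4→b11/s3 MISS; vc=[]
#2 0x3bb→b59/s3 MISS; vc=[11]
#3 0x37b→b55/s7 MISS; vc=[11]
#4 0x201→b32/s0 L1-HIT; vc=[11]
#5 0x3b1→b59/s3 L1-HIT; vc=[11]
#6 0x3bb→b59/s3 L1-HIT; vc=[11]
#7 0x3da→b61/s5 MISS; vc=[11]
#8 0x258→b37/s5 MISS; vc=[11,61]
#9 0x2b3→b43/s3 MISS; vc=[11,61,59]
#10 0x2bb→b43/s3 L1-HIT; vc=[11,61,59]
#11 0x20b→b32/s0 L1-HIT; vc=[11,61,59]
#12 0xf2→b15/s7 MISS; vc=[11,61,59,55]
#13 0x176→b23/s7 MISS; vc=[61,59,55,15]
#14 0xf4→b15/s7 VC-HIT; vc=[61,59,55,23]
#15 0xb8→b11/s3 MISS; vc=[59,55,23,43]
#16 0x136→b19/s3 MISS; vc=[55,23,43,11]
#17 0xbc→b11/s3 VC-HIT; vc=[55,23,43,19]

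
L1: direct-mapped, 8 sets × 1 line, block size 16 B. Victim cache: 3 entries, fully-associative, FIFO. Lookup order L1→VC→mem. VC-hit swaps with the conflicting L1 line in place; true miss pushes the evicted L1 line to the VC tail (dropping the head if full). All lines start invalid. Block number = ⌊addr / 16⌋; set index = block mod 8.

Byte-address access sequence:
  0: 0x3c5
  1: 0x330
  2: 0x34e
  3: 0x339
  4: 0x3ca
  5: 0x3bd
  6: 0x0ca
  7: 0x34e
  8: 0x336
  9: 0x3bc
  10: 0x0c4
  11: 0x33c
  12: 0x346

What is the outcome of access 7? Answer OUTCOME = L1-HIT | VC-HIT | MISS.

OUTCOME = VC-HIT

0: 0x3c5 (blk 60, set 4) → MISS  vc=[]
1: 0x330 (blk 51, set 3) → MISS  vc=[]
2: 0x34e (blk 52, set 4) → MISS  vc=[60]
3: 0x339 (blk 51, set 3) → L1-HIT  vc=[60]
4: 0x3ca (blk 60, set 4) → VC-HIT  vc=[52]
5: 0x3bd (blk 59, set 3) → MISS  vc=[52, 51]
6: 0xca (blk 12, set 4) → MISS  vc=[52, 51, 60]
7: 0x34e (blk 52, set 4) → VC-HIT  vc=[12, 51, 60]
8: 0x336 (blk 51, set 3) → VC-HIT  vc=[12, 59, 60]
9: 0x3bc (blk 59, set 3) → VC-HIT  vc=[12, 51, 60]
10: 0xc4 (blk 12, set 4) → VC-HIT  vc=[52, 51, 60]
11: 0x33c (blk 51, set 3) → VC-HIT  vc=[52, 59, 60]
12: 0x346 (blk 52, set 4) → VC-HIT  vc=[12, 59, 60]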